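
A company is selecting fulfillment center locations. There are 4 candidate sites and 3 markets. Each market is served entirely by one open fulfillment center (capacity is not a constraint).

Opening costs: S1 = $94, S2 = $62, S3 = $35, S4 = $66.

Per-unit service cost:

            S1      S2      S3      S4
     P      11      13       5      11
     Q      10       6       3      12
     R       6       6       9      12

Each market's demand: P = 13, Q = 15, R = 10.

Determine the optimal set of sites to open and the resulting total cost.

Open S3 only; minimum total cost 235.

For any fixed open set, each market goes to its cheapest open site; total = fixed + service.
{S3}: P→S3 5·13=65, Q→S3 3·15=45, R→S3 9·10=90. Service 200; fixed 35; total 235.
{S2, S3}: P→S3 5·13=65, Q→S3 3·15=45, R→S2 6·10=60. Service 170; fixed 97; total 267.
{S1, S3}: P→S3 5·13=65, Q→S3 3·15=45, R→S1 6·10=60. Service 170; fixed 129; total 299.
{S1, S2, S3, S4}: service 170 + fixed 257 = 427
(All 15 nonempty subsets were checked; S3 only is lowest.)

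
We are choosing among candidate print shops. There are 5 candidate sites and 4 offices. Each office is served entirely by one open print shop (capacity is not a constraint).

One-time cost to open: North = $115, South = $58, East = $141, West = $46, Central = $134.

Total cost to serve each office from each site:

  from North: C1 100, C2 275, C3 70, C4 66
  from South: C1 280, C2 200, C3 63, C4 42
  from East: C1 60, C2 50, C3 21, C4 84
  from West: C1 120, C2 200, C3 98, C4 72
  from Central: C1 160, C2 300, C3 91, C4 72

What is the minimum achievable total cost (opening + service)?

Minimum total cost: 356

For any fixed open set, each office goes to its cheapest open site; total = fixed + service.
{East}: C1→East 60, C2→East 50, C3→East 21, C4→East 84. Service 215; fixed 141; total 356.
{South, East}: C1→East 60, C2→East 50, C3→East 21, C4→South 42. Service 173; fixed 199; total 372.
{East, West}: service 203 + fixed 187 = 390
{North, South, East, West, Central}: service 173 + fixed 494 = 667
No other subset beats 356.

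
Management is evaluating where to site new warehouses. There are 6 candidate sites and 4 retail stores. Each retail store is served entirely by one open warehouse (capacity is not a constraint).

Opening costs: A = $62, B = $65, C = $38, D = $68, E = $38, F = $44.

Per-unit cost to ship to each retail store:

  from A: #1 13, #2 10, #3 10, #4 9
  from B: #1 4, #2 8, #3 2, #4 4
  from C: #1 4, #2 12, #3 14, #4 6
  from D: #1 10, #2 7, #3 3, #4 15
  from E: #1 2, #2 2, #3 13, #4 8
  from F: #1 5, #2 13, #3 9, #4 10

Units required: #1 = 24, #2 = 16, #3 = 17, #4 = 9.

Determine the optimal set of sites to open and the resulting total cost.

Open B and E; minimum total cost 253.

For any fixed open set, each retail store goes to its cheapest open site; total = fixed + service.
{B, E}: #1→E 2·24=48, #2→E 2·16=32, #3→B 2·17=34, #4→B 4·9=36. Service 150; fixed 103; total 253.
{B, C, E}: #1→E 2·24=48, #2→E 2·16=32, #3→B 2·17=34, #4→B 4·9=36. Service 150; fixed 141; total 291.
{B, E, F}: service 150 + fixed 147 = 297
{A, B, C, D, E, F}: #1→E 2·24=48, #2→E 2·16=32, #3→B 2·17=34, #4→B 4·9=36. Service 150; fixed 315; total 465.
No other subset beats 253.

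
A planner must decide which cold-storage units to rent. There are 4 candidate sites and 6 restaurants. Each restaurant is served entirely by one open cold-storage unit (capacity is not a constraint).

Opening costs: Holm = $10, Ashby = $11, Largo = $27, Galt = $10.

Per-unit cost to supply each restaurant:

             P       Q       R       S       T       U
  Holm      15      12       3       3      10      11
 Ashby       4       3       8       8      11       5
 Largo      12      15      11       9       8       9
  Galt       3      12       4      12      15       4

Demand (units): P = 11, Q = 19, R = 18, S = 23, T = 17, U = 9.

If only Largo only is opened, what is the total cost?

Each restaurant is assigned to its cheapest site among the open ones.
{Largo}: P→Largo 12·11=132, Q→Largo 15·19=285, R→Largo 11·18=198, S→Largo 9·23=207, T→Largo 8·17=136, U→Largo 9·9=81. Service 1039; fixed 27; total 1066.

Total cost: 1066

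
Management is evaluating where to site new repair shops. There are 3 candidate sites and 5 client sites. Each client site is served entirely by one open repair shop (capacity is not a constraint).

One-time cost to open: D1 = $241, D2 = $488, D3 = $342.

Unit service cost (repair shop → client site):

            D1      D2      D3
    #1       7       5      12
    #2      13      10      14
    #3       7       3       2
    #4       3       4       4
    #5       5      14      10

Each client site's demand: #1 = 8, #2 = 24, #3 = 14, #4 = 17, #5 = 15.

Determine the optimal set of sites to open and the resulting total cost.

Open D1 only; minimum total cost 833.

For any fixed open set, each client site goes to its cheapest open site; total = fixed + service.
{D1}: #1→D1 7·8=56, #2→D1 13·24=312, #3→D1 7·14=98, #4→D1 3·17=51, #5→D1 5·15=75. Service 592; fixed 241; total 833.
{D3}: service 678 + fixed 342 = 1020
{D2}: #1→D2 5·8=40, #2→D2 10·24=240, #3→D2 3·14=42, #4→D2 4·17=68, #5→D2 14·15=210. Service 600; fixed 488; total 1088.
{D1, D2, D3}: service 434 + fixed 1071 = 1505
No other subset beats 833.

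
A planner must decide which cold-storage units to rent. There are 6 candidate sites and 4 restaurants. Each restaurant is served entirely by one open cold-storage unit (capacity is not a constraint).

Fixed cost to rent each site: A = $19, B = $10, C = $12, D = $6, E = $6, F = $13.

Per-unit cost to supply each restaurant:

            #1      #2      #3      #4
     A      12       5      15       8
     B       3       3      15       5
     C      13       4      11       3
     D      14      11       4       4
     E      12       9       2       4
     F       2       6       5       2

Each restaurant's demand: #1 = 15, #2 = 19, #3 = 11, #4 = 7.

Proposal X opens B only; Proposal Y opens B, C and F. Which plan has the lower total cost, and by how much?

Proposal Y is cheaper by 121.

Proposal X: {B}: #1→B 3·15=45, #2→B 3·19=57, #3→B 15·11=165, #4→B 5·7=35. Service 302; fixed 10; total 312.
Proposal Y: {B, C, F}: #1→F 2·15=30, #2→B 3·19=57, #3→F 5·11=55, #4→F 2·7=14. Service 156; fixed 35; total 191.
Difference: |312 − 191| = 121.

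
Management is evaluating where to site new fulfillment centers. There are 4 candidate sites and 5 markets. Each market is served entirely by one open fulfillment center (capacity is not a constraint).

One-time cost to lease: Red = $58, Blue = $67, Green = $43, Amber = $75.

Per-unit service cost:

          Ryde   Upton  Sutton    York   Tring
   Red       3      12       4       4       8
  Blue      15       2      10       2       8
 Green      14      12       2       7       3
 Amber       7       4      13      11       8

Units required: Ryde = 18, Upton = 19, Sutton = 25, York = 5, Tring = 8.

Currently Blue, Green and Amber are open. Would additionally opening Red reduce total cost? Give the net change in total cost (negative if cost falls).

Current service cost with {Blue, Green, Amber}: 248.
Adding Red: each market re-picks its cheapest; new service cost 176, saving 72.
Extra fixed cost: 58. Net change = 58 − 72 = -14.
(Totals: 433 → 419.)

Yes — net change −14 (cost falls by 14).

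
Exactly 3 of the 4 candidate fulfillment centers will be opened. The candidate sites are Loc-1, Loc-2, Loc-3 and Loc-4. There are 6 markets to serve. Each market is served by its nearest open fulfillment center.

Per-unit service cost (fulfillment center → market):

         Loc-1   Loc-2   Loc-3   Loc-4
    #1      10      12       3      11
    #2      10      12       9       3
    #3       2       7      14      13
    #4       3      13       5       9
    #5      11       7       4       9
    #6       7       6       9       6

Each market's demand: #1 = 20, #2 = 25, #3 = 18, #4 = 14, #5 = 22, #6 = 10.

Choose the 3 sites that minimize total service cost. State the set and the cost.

With exactly 3 open, each market uses its cheapest among the chosen.
{Loc-1, Loc-3, Loc-4}: #1→Loc-3 3·20=60, #2→Loc-4 3·25=75, #3→Loc-1 2·18=36, #4→Loc-1 3·14=42, #5→Loc-3 4·22=88, #6→Loc-4 6·10=60. Service cost 361.
{Loc-2, Loc-3, Loc-4}: service cost 479
{Loc-1, Loc-2, Loc-3}: service cost 511
Among all 4 size-3 choices, {Loc-1, Loc-3, Loc-4} is lowest.

Choose Loc-1, Loc-3 and Loc-4; total service cost 361.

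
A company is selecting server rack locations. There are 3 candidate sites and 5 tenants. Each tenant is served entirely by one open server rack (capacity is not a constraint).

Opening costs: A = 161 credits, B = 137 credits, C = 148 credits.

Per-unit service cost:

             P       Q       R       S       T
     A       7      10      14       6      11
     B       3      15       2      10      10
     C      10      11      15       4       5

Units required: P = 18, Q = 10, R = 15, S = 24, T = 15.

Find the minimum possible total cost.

For any fixed open set, each tenant goes to its cheapest open site; total = fixed + service.
{B, C}: P→B 3·18=54, Q→C 11·10=110, R→B 2·15=30, S→C 4·24=96, T→C 5·15=75. Service 365; fixed 285; total 650.
{B}: service 624 + fixed 137 = 761
{A, B}: service 478 + fixed 298 = 776
{A, B, C}: service 355 + fixed 446 = 801
No other subset beats 650.

Minimum total cost: 650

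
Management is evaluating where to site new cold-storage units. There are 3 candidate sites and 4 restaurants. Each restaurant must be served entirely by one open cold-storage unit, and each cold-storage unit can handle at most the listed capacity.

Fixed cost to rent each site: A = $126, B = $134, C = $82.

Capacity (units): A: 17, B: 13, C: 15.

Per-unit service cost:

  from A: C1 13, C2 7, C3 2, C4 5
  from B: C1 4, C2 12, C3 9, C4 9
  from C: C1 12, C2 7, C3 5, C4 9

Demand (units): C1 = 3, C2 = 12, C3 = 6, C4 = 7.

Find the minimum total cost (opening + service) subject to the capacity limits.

Open {A, C}: C1→C 12·3=36, C2→C 7·12=84, C3→A 2·6=12, C4→A 5·7=35.
Loads: A carries 13/17, C carries 15/15. Service 167; fixed 208; total 375.
Next best feasible plan costs 378.

Minimum total cost: 375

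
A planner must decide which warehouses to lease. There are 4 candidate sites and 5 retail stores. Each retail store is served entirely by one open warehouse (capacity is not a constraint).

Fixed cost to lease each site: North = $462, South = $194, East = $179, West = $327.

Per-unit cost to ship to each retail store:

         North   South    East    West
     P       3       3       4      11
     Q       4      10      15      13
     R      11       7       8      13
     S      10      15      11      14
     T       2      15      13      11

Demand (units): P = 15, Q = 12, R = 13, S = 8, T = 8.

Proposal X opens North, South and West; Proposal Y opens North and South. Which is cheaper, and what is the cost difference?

Proposal Y is cheaper by 327.

Proposal X: {North, South, West}: P→North 3·15=45, Q→North 4·12=48, R→South 7·13=91, S→North 10·8=80, T→North 2·8=16. Service 280; fixed 983; total 1263.
Proposal Y: {North, South}: P→North 3·15=45, Q→North 4·12=48, R→South 7·13=91, S→North 10·8=80, T→North 2·8=16. Service 280; fixed 656; total 936.
Difference: |1263 − 936| = 327.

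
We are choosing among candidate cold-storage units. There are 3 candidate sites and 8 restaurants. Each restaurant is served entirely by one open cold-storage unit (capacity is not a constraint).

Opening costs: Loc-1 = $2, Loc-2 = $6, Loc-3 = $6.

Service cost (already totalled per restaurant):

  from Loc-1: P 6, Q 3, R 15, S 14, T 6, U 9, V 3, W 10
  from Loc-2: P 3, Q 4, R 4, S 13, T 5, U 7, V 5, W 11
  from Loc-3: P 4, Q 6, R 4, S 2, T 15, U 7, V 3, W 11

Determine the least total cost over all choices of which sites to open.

For any fixed open set, each restaurant goes to its cheapest open site; total = fixed + service.
{Loc-1, Loc-3}: P→Loc-3 4, Q→Loc-1 3, R→Loc-3 4, S→Loc-3 2, T→Loc-1 6, U→Loc-3 7, V→Loc-1 3, W→Loc-1 10. Service 39; fixed 8; total 47.
{Loc-1, Loc-2, Loc-3}: P→Loc-2 3, Q→Loc-1 3, R→Loc-2 4, S→Loc-3 2, T→Loc-2 5, U→Loc-2 7, V→Loc-1 3, W→Loc-1 10. Service 37; fixed 14; total 51.
{Loc-2, Loc-3}: P→Loc-2 3, Q→Loc-2 4, R→Loc-2 4, S→Loc-3 2, T→Loc-2 5, U→Loc-2 7, V→Loc-3 3, W→Loc-2 11. Service 39; fixed 12; total 51.
{Loc-1}: P→Loc-1 6, Q→Loc-1 3, R→Loc-1 15, S→Loc-1 14, T→Loc-1 6, U→Loc-1 9, V→Loc-1 3, W→Loc-1 10. Service 66; fixed 2; total 68.
No other subset beats 47.

Minimum total cost: 47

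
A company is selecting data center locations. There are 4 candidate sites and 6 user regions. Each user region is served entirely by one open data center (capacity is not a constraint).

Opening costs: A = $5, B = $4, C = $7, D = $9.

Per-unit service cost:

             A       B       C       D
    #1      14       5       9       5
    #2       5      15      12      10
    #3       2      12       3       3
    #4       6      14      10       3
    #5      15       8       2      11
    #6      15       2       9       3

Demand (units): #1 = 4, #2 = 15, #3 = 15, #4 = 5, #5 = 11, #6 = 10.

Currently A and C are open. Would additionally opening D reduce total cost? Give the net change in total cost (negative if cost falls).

Current service cost with {A, C}: 283.
Adding D: each user region re-picks its cheapest; new service cost 192, saving 91.
Extra fixed cost: 9. Net change = 9 − 91 = -82.
(Totals: 295 → 213.)

Yes — net change −82 (cost falls by 82).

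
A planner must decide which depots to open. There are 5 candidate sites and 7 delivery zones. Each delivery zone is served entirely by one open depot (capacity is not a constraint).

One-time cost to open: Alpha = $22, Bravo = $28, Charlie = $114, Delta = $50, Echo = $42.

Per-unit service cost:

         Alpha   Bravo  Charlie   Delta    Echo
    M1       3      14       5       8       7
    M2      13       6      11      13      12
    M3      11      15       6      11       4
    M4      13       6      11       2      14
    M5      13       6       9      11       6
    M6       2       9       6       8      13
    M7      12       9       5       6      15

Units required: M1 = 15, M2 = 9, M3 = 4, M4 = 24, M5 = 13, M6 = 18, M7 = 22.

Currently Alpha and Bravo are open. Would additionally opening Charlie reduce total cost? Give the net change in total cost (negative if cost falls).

No — net change +6 (cost rises by 6).

Current service cost with {Alpha, Bravo}: 599.
Adding Charlie: each delivery zone re-picks its cheapest; new service cost 491, saving 108.
Extra fixed cost: 114. Net change = 114 − 108 = 6.
(Totals: 649 → 655.)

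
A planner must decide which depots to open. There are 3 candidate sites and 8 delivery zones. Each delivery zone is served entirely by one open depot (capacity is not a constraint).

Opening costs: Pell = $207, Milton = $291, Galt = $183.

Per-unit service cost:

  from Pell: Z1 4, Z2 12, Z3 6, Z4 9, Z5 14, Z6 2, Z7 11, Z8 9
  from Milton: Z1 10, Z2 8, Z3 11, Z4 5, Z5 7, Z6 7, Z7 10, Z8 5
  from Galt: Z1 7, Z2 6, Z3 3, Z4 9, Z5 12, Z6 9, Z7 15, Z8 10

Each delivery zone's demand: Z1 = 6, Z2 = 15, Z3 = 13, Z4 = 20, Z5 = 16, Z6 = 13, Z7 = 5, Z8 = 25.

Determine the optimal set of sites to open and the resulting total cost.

Open Milton only; minimum total cost 1092.

For any fixed open set, each delivery zone goes to its cheapest open site; total = fixed + service.
{Milton}: Z1→Milton 10·6=60, Z2→Milton 8·15=120, Z3→Milton 11·13=143, Z4→Milton 5·20=100, Z5→Milton 7·16=112, Z6→Milton 7·13=91, Z7→Milton 10·5=50, Z8→Milton 5·25=125. Service 801; fixed 291; total 1092.
{Milton, Galt}: service 649 + fixed 474 = 1123
{Pell, Milton}: Z1→Pell 4·6=24, Z2→Milton 8·15=120, Z3→Pell 6·13=78, Z4→Milton 5·20=100, Z5→Milton 7·16=112, Z6→Pell 2·13=26, Z7→Milton 10·5=50, Z8→Milton 5·25=125. Service 635; fixed 498; total 1133.
{Pell, Milton, Galt}: Z1→Pell 4·6=24, Z2→Galt 6·15=90, Z3→Galt 3·13=39, Z4→Milton 5·20=100, Z5→Milton 7·16=112, Z6→Pell 2·13=26, Z7→Milton 10·5=50, Z8→Milton 5·25=125. Service 566; fixed 681; total 1247.
No other subset beats 1092.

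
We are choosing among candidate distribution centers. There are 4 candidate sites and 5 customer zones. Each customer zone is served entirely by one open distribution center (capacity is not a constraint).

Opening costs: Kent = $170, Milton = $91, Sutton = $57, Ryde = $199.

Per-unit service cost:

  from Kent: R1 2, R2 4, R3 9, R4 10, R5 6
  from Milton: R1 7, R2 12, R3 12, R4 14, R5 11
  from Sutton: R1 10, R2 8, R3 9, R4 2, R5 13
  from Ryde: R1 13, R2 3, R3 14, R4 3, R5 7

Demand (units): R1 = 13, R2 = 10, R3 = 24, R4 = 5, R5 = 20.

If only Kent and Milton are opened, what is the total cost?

Each customer zone is assigned to its cheapest site among the open ones.
{Kent, Milton}: R1→Kent 2·13=26, R2→Kent 4·10=40, R3→Kent 9·24=216, R4→Kent 10·5=50, R5→Kent 6·20=120. Service 452; fixed 261; total 713.

Total cost: 713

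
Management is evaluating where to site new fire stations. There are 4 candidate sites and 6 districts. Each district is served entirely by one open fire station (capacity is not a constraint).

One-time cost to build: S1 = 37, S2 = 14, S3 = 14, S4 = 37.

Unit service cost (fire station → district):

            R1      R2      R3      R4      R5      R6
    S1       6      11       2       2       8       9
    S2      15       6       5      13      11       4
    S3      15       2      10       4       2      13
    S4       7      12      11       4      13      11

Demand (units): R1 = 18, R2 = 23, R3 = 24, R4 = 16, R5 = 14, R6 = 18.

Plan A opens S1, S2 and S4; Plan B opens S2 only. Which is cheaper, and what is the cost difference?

Plan A: {S1, S2, S4}: R1→S1 6·18=108, R2→S2 6·23=138, R3→S1 2·24=48, R4→S1 2·16=32, R5→S1 8·14=112, R6→S2 4·18=72. Service 510; fixed 88; total 598.
Plan B: {S2}: R1→S2 15·18=270, R2→S2 6·23=138, R3→S2 5·24=120, R4→S2 13·16=208, R5→S2 11·14=154, R6→S2 4·18=72. Service 962; fixed 14; total 976.
Difference: |598 − 976| = 378.

Plan A is cheaper by 378.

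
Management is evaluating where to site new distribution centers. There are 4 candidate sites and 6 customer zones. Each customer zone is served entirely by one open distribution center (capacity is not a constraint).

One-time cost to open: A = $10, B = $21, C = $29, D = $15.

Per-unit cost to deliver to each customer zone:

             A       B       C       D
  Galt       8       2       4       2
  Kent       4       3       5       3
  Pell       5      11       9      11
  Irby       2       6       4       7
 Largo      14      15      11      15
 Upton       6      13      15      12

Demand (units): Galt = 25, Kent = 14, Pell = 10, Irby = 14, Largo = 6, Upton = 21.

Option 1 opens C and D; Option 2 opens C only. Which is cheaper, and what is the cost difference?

Option 1 is cheaper by 126.

Option 1: {C, D}: Galt→D 2·25=50, Kent→D 3·14=42, Pell→C 9·10=90, Irby→C 4·14=56, Largo→C 11·6=66, Upton→D 12·21=252. Service 556; fixed 44; total 600.
Option 2: {C}: Galt→C 4·25=100, Kent→C 5·14=70, Pell→C 9·10=90, Irby→C 4·14=56, Largo→C 11·6=66, Upton→C 15·21=315. Service 697; fixed 29; total 726.
Difference: |600 − 726| = 126.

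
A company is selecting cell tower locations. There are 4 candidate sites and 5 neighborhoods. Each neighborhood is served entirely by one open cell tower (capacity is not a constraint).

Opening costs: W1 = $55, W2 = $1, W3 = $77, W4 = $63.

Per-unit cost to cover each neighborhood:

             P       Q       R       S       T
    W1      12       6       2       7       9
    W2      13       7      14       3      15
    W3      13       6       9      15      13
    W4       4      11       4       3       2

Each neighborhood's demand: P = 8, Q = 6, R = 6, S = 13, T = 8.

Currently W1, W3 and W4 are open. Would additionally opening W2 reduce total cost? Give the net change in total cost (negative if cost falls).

Current service cost with {W1, W3, W4}: 135.
Adding W2: each neighborhood re-picks its cheapest; new service cost 135, saving 0.
Extra fixed cost: 1. Net change = 1 − 0 = 1.
(Totals: 330 → 331.)

No — net change +1 (cost rises by 1).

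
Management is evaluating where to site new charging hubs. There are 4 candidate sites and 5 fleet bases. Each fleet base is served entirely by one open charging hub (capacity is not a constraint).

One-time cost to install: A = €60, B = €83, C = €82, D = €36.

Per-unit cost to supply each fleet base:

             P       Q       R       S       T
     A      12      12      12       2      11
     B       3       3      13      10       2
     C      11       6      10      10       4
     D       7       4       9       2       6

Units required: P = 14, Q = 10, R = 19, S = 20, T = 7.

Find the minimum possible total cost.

Minimum total cost: 416

For any fixed open set, each fleet base goes to its cheapest open site; total = fixed + service.
{B, D}: P→B 3·14=42, Q→B 3·10=30, R→D 9·19=171, S→D 2·20=40, T→B 2·7=14. Service 297; fixed 119; total 416.
{D}: P→D 7·14=98, Q→D 4·10=40, R→D 9·19=171, S→D 2·20=40, T→D 6·7=42. Service 391; fixed 36; total 427.
{A, B, D}: P→B 3·14=42, Q→B 3·10=30, R→D 9·19=171, S→A 2·20=40, T→B 2·7=14. Service 297; fixed 179; total 476.
{A, B, C, D}: P→B 3·14=42, Q→B 3·10=30, R→D 9·19=171, S→A 2·20=40, T→B 2·7=14. Service 297; fixed 261; total 558.
No other subset beats 416.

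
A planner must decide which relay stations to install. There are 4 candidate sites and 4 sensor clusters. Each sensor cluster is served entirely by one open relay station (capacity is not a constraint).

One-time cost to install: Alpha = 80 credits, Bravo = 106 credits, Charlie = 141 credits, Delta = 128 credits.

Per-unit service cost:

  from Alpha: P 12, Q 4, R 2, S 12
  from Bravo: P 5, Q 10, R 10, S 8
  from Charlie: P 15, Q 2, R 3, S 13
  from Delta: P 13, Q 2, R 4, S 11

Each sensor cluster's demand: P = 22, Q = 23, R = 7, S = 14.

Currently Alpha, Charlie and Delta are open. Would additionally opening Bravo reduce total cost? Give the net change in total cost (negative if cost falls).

Current service cost with {Alpha, Charlie, Delta}: 478.
Adding Bravo: each sensor cluster re-picks its cheapest; new service cost 282, saving 196.
Extra fixed cost: 106. Net change = 106 − 196 = -90.
(Totals: 827 → 737.)

Yes — net change −90 (cost falls by 90).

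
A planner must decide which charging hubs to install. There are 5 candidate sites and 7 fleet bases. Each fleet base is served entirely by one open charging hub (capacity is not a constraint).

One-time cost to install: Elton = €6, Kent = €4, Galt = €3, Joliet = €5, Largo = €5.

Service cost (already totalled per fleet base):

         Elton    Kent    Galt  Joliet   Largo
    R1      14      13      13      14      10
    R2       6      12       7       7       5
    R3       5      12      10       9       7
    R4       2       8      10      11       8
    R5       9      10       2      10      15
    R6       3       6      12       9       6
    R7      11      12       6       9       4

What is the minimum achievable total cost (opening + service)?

Minimum total cost: 45

For any fixed open set, each fleet base goes to its cheapest open site; total = fixed + service.
{Elton, Galt, Largo}: R1→Largo 10, R2→Largo 5, R3→Elton 5, R4→Elton 2, R5→Galt 2, R6→Elton 3, R7→Largo 4. Service 31; fixed 14; total 45.
{Elton, Galt}: service 37 + fixed 9 = 46
{Elton, Kent, Galt, Largo}: service 31 + fixed 18 = 49
{Elton, Kent, Galt, Joliet, Largo}: R1→Largo 10, R2→Largo 5, R3→Elton 5, R4→Elton 2, R5→Galt 2, R6→Elton 3, R7→Largo 4. Service 31; fixed 23; total 54.
No other subset beats 45.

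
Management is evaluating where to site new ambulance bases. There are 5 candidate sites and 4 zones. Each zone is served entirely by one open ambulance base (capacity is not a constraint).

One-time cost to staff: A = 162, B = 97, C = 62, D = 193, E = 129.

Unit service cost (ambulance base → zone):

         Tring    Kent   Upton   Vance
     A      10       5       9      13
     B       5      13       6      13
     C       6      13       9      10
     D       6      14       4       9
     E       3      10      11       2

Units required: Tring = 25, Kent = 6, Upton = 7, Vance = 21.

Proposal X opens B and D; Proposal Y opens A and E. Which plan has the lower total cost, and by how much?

Proposal Y is cheaper by 209.

Proposal X: {B, D}: Tring→B 5·25=125, Kent→B 13·6=78, Upton→D 4·7=28, Vance→D 9·21=189. Service 420; fixed 290; total 710.
Proposal Y: {A, E}: Tring→E 3·25=75, Kent→A 5·6=30, Upton→A 9·7=63, Vance→E 2·21=42. Service 210; fixed 291; total 501.
Difference: |710 − 501| = 209.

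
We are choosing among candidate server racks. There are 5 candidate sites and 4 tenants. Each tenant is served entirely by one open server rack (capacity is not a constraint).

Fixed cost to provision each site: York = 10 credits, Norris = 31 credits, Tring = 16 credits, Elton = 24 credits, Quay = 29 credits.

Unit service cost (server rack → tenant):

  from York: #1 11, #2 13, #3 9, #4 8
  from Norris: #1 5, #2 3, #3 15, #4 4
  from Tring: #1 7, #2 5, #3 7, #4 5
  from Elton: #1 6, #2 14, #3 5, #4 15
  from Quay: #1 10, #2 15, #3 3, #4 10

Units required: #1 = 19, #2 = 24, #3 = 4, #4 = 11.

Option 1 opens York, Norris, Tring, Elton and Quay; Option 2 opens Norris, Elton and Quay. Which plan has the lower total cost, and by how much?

Option 2 is cheaper by 26.

Option 1: {York, Norris, Tring, Elton, Quay}: #1→Norris 5·19=95, #2→Norris 3·24=72, #3→Quay 3·4=12, #4→Norris 4·11=44. Service 223; fixed 110; total 333.
Option 2: {Norris, Elton, Quay}: #1→Norris 5·19=95, #2→Norris 3·24=72, #3→Quay 3·4=12, #4→Norris 4·11=44. Service 223; fixed 84; total 307.
Difference: |333 − 307| = 26.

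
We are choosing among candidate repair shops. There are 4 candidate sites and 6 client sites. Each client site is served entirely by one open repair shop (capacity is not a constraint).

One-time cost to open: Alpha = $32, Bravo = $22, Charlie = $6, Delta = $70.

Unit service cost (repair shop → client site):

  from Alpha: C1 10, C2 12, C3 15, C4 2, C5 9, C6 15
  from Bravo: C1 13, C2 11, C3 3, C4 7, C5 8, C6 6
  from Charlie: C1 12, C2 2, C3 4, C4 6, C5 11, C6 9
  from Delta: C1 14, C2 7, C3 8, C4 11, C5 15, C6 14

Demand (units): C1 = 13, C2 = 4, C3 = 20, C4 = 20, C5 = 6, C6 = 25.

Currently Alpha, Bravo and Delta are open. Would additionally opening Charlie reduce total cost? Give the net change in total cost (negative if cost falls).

Yes — net change −14 (cost falls by 14).

Current service cost with {Alpha, Bravo, Delta}: 456.
Adding Charlie: each client site re-picks its cheapest; new service cost 436, saving 20.
Extra fixed cost: 6. Net change = 6 − 20 = -14.
(Totals: 580 → 566.)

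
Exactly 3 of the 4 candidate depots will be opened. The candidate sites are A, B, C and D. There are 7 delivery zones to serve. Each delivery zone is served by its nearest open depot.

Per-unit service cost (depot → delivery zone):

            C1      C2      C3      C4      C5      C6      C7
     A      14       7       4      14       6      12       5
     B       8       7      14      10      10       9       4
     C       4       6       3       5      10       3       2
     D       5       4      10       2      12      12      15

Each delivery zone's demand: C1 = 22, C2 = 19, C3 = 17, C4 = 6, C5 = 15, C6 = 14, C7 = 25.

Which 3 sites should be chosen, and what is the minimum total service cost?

Choose A, C and D; total service cost 409.

With exactly 3 open, each delivery zone uses its cheapest among the chosen.
{A, C, D}: C1→C 4·22=88, C2→D 4·19=76, C3→C 3·17=51, C4→D 2·6=12, C5→A 6·15=90, C6→C 3·14=42, C7→C 2·25=50. Service cost 409.
{A, B, C}: service cost 465
{B, C, D}: service cost 469
Among all 4 size-3 choices, {A, C, D} is lowest.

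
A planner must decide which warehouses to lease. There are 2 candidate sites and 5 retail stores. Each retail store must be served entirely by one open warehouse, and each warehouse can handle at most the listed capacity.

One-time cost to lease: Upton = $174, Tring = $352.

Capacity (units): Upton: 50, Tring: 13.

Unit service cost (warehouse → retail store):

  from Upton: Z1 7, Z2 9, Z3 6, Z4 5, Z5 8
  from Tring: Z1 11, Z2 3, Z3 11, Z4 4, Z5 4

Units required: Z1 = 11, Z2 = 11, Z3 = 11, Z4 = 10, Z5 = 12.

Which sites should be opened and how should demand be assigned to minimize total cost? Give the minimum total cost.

Minimum total cost: 848

Open {Upton, Tring}: Z1→Upton 7·11=77, Z2→Tring 3·11=33, Z3→Upton 6·11=66, Z4→Upton 5·10=50, Z5→Upton 8·12=96.
Loads: Upton carries 44/50, Tring carries 11/13. Service 322; fixed 526; total 848.
Next best feasible plan costs 866.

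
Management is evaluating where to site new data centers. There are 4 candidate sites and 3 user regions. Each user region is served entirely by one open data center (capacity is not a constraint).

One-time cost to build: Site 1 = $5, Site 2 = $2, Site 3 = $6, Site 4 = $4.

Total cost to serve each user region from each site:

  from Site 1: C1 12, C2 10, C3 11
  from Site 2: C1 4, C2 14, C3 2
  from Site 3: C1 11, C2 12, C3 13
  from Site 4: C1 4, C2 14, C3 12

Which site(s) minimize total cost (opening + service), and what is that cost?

Open Site 2 only; minimum total cost 22.

For any fixed open set, each user region goes to its cheapest open site; total = fixed + service.
{Site 2}: C1→Site 2 4, C2→Site 2 14, C3→Site 2 2. Service 20; fixed 2; total 22.
{Site 1, Site 2}: C1→Site 2 4, C2→Site 1 10, C3→Site 2 2. Service 16; fixed 7; total 23.
{Site 2, Site 3}: C1→Site 2 4, C2→Site 3 12, C3→Site 2 2. Service 18; fixed 8; total 26.
{Site 1, Site 2, Site 3, Site 4}: service 16 + fixed 17 = 33
No other subset beats 22.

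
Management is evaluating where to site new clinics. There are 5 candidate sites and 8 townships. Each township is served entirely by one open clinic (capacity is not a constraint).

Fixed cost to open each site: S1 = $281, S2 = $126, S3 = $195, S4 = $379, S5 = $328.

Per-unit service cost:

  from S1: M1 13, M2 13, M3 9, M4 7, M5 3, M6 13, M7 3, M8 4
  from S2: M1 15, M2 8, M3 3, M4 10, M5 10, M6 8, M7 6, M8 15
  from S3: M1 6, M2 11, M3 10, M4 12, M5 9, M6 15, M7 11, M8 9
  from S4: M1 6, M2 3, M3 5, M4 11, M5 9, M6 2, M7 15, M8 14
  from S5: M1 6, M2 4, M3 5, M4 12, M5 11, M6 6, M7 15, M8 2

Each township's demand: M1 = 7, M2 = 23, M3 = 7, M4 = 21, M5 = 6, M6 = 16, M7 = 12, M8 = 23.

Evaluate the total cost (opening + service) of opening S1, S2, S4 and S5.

Each township is assigned to its cheapest site among the open ones.
{S1, S2, S4, S5}: M1→S4 6·7=42, M2→S4 3·23=69, M3→S2 3·7=21, M4→S1 7·21=147, M5→S1 3·6=18, M6→S4 2·16=32, M7→S1 3·12=36, M8→S5 2·23=46. Service 411; fixed 1114; total 1525.

Total cost: 1525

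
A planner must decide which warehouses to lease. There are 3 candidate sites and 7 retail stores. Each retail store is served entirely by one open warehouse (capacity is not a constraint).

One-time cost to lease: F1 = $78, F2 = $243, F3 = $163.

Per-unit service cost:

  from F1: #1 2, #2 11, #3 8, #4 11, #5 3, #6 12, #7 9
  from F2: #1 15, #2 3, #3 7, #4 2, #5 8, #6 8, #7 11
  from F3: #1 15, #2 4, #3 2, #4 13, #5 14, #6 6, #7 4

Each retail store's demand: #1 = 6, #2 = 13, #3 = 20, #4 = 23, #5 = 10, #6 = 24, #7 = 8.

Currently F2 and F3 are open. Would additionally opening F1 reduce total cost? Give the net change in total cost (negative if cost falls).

Current service cost with {F2, F3}: 471.
Adding F1: each retail store re-picks its cheapest; new service cost 343, saving 128.
Extra fixed cost: 78. Net change = 78 − 128 = -50.
(Totals: 877 → 827.)

Yes — net change −50 (cost falls by 50).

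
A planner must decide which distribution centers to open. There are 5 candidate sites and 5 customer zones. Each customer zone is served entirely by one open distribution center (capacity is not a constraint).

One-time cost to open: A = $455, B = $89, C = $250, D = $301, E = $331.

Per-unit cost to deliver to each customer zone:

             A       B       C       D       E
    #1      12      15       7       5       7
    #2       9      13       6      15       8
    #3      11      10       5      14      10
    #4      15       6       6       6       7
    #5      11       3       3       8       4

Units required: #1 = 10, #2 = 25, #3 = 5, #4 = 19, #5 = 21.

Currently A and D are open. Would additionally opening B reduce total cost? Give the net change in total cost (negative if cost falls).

Current service cost with {A, D}: 612.
Adding B: each customer zone re-picks its cheapest; new service cost 502, saving 110.
Extra fixed cost: 89. Net change = 89 − 110 = -21.
(Totals: 1368 → 1347.)

Yes — net change −21 (cost falls by 21).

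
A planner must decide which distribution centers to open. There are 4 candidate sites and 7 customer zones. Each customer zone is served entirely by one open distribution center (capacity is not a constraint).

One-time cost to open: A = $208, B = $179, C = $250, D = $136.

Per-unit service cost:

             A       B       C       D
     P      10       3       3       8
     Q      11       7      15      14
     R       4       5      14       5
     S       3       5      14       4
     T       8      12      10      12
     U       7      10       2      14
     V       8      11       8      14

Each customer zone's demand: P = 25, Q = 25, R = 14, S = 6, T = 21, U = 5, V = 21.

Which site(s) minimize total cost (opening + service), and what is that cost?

For any fixed open set, each customer zone goes to its cheapest open site; total = fixed + service.
{B}: P→B 3·25=75, Q→B 7·25=175, R→B 5·14=70, S→B 5·6=30, T→B 12·21=252, U→B 10·5=50, V→B 11·21=231. Service 883; fixed 179; total 1062.
{A, B}: service 695 + fixed 387 = 1082
{B, C}: service 738 + fixed 429 = 1167
{A, B, C, D}: service 670 + fixed 773 = 1443
No other subset beats 1062.

Open B only; minimum total cost 1062.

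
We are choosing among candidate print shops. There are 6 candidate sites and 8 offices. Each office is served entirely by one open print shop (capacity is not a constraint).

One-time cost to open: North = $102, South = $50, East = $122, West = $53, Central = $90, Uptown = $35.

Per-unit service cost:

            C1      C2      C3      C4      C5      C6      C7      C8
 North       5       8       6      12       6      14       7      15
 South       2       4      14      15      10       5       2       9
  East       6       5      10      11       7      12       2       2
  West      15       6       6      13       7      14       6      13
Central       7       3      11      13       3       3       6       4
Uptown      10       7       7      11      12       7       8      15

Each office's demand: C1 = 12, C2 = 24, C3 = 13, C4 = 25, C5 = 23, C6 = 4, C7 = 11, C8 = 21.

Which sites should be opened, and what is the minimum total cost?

For any fixed open set, each office goes to its cheapest open site; total = fixed + service.
{South, Central, Uptown}: C1→South 2·12=24, C2→Central 3·24=72, C3→Uptown 7·13=91, C4→Uptown 11·25=275, C5→Central 3·23=69, C6→Central 3·4=12, C7→South 2·11=22, C8→Central 4·21=84. Service 649; fixed 175; total 824.
{South, West, Central, Uptown}: service 636 + fixed 228 = 864
{Central, Uptown}: service 753 + fixed 125 = 878
{North, South, East, West, Central, Uptown}: C1→South 2·12=24, C2→Central 3·24=72, C3→North 6·13=78, C4→East 11·25=275, C5→Central 3·23=69, C6→Central 3·4=12, C7→South 2·11=22, C8→East 2·21=42. Service 594; fixed 452; total 1046.
No other subset beats 824.

Open South, Central and Uptown; minimum total cost 824.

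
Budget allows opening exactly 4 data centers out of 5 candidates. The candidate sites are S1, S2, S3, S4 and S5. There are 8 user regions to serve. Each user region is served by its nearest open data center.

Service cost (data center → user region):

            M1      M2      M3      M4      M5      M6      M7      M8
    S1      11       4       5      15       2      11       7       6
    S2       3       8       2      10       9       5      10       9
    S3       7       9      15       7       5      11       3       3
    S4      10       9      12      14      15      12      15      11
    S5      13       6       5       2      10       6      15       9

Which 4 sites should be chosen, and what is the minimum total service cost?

With exactly 4 open, each user region uses its cheapest among the chosen.
{S1, S2, S3, S5}: M1→S2 3, M2→S1 4, M3→S2 2, M4→S5 2, M5→S1 2, M6→S2 5, M7→S3 3, M8→S3 3. Service cost 24.
{S1, S2, S3, S4}: service cost 29
{S2, S3, S4, S5}: service cost 29
Among all 5 size-4 choices, {S1, S2, S3, S5} is lowest.

Choose S1, S2, S3 and S5; total service cost 24.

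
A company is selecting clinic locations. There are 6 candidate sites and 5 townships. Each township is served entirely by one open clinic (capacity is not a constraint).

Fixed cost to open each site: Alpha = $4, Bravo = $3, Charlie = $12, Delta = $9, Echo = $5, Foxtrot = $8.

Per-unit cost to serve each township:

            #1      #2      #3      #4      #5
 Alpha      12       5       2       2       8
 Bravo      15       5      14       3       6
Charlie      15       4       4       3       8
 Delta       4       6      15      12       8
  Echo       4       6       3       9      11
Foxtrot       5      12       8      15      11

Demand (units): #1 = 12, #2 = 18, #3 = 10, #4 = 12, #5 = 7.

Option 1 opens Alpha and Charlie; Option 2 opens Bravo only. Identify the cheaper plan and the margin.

Option 1: {Alpha, Charlie}: #1→Alpha 12·12=144, #2→Charlie 4·18=72, #3→Alpha 2·10=20, #4→Alpha 2·12=24, #5→Alpha 8·7=56. Service 316; fixed 16; total 332.
Option 2: {Bravo}: #1→Bravo 15·12=180, #2→Bravo 5·18=90, #3→Bravo 14·10=140, #4→Bravo 3·12=36, #5→Bravo 6·7=42. Service 488; fixed 3; total 491.
Difference: |332 − 491| = 159.

Option 1 is cheaper by 159.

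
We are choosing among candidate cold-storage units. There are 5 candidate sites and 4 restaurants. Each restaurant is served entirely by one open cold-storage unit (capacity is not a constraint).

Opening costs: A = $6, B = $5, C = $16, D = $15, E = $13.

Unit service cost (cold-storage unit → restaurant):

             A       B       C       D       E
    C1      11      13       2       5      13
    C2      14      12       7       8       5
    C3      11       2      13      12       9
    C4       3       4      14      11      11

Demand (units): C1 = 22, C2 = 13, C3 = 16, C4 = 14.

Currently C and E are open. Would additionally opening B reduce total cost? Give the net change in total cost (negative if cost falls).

Yes — net change −205 (cost falls by 205).

Current service cost with {C, E}: 407.
Adding B: each restaurant re-picks its cheapest; new service cost 197, saving 210.
Extra fixed cost: 5. Net change = 5 − 210 = -205.
(Totals: 436 → 231.)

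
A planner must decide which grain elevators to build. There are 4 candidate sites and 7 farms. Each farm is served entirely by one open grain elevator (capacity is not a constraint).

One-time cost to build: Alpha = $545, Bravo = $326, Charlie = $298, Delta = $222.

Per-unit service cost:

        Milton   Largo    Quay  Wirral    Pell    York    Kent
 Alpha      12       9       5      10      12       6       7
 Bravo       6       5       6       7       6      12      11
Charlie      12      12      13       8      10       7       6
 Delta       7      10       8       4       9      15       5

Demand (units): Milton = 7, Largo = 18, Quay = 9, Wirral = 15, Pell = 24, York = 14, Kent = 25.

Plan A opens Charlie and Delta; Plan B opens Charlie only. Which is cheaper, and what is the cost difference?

Plan A is cheaper by 3.

Plan A: {Charlie, Delta}: Milton→Delta 7·7=49, Largo→Delta 10·18=180, Quay→Delta 8·9=72, Wirral→Delta 4·15=60, Pell→Delta 9·24=216, York→Charlie 7·14=98, Kent→Delta 5·25=125. Service 800; fixed 520; total 1320.
Plan B: {Charlie}: Milton→Charlie 12·7=84, Largo→Charlie 12·18=216, Quay→Charlie 13·9=117, Wirral→Charlie 8·15=120, Pell→Charlie 10·24=240, York→Charlie 7·14=98, Kent→Charlie 6·25=150. Service 1025; fixed 298; total 1323.
Difference: |1320 − 1323| = 3.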